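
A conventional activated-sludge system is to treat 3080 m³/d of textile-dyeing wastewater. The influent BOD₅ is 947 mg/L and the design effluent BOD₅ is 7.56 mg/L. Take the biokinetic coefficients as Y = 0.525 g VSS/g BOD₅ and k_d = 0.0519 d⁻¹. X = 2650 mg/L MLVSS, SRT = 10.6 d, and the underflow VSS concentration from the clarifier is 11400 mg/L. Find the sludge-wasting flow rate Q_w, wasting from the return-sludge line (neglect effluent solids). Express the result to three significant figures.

Steady-state biomass mass balance: V·X·(1 + k_d·θ_c) = Y·Q·(S₀ − S)·θ_c, so V = 0.525 × 3080 × (947 − 7.56) × 10.6 / [2650 × (1 + 0.0519 × 10.6)] = 1.61×10^7 / 4108 = 3920 m³.
θ_c = V·X/(Q_w·X_r) when wasting from the recycle, so Q_w = V·X/(θ_c·X_r) = 3920 × 2650 / (10.6 × 11400) = 85.96 m³/d.

Q_w ≈ 86.0 m³/d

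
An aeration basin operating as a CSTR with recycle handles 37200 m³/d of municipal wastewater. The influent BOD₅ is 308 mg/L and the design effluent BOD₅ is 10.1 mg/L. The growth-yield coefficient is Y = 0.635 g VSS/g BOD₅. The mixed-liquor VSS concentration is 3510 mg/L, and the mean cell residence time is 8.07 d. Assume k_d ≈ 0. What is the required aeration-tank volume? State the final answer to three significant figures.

V ≈ 16200 m³

With k_d = 0 the design equation reduces to V = Y Q (S₀−S) θ_c / X = 0.635 × 37200 × (308 − 10.1) × 8.07 / 3510 = 16179 m³.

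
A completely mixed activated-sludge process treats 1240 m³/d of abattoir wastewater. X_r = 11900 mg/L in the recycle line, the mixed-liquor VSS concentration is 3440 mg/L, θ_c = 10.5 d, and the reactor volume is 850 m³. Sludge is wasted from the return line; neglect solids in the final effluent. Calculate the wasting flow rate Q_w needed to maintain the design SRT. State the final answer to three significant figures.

Wasting from the return line (neglecting effluent solids): Q_w = V·X / (θ_c·X_r) = 850.0 × 3440 / (10.5 × 11900) = 23.40 m³/d.

Q_w ≈ 23.4 m³/d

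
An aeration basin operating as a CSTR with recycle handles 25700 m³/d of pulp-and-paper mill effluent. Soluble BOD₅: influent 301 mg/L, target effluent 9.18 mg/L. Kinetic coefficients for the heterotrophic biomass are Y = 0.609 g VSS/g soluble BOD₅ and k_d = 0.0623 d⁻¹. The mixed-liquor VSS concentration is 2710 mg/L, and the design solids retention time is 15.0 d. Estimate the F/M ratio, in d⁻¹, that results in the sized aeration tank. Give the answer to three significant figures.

Steady-state biomass mass balance: V·X·(1 + k_d·θ_c) = Y·Q·(S₀ − S)·θ_c, so V = 0.609 × 25700 × (301 − 9.18) × 15.0 / [2710 × (1 + 0.0623 × 15.0)] = 6.85×10^7 / 5242 = 13068 m³.
Food-to-microorganism ratio F/M = Q S₀ / (V X) = 25700 × 301 / (13068 × 2710) = 0.2184 d⁻¹.

F/M ≈ 0.218 d⁻¹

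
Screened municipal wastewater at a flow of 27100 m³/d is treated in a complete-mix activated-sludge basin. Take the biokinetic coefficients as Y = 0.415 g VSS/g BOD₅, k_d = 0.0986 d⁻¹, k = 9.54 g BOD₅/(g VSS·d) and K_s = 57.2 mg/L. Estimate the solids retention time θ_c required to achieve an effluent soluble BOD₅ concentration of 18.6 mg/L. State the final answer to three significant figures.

θ_c ≈ 1.15 d

At the target effluent, Y k S/(K_s+S) = 0.415×9.54×18.6/75.80 = 0.9715 d⁻¹.
1/θ_c = 0.9715 − 0.0986 = 0.8729 d⁻¹, so θ_c = 1.146 d.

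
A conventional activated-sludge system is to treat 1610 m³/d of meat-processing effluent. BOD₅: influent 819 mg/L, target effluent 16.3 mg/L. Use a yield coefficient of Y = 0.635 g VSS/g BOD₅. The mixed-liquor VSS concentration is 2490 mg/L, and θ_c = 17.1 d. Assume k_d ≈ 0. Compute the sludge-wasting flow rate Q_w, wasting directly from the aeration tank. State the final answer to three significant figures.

With k_d = 0 the design equation reduces to V = Y Q (S₀−S) θ_c / X = 0.635 × 1610 × (819 − 16.3) × 17.1 / 2490 = 5636 m³.
Wasting from the aeration tank: Q_w = V / θ_c = 5636 / 17.1 = 329.6 m³/d.

Q_w ≈ 330 m³/d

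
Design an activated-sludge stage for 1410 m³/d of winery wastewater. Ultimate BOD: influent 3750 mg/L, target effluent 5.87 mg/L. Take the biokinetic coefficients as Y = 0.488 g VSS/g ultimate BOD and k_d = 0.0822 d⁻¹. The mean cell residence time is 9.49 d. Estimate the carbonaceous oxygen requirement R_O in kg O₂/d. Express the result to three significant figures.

The observed yield is Y_obs = Y/(1 + k_d·θ_c) = 0.488 / (1 + 0.0822 × 9.49) = 0.488 / 1.780 = 0.2741 g VSS per g ultimate BOD removed.
ΔS = 3750 − 5.87 = 3744 mg/L, so the substrate removal rate is 1410 × 3744/1000 = 5279 kg ultimate BOD/d.
P_X = Y_obs·Q·(S₀ − S) = 0.2741 × 5279 = 1447 kg VSS/d.
R_O = Q·ΔS − 1.42 P_X = 5279 − 2055 = 3224 kg O₂/d.

R_O ≈ 3220 kg O₂/d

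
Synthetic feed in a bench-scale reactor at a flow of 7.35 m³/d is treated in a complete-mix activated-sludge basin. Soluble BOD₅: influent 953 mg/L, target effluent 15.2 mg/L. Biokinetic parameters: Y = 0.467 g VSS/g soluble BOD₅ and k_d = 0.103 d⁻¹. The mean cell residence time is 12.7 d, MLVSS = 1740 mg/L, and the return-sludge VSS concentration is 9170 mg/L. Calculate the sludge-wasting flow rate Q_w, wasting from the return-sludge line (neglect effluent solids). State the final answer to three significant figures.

Rearranging the biomass balance for a CMAS with decay, V = Y·Q·ΔS·θ_c / [X·(1+k_d θ_c)] = 0.467 × 7.35 × (953 − 15.2) × 12.7 / [1740 × (1 + 0.103 × 12.7)] = 4.09×10^4 / 4016 = 10.18 m³.
Wasting from the return line (neglecting effluent solids): Q_w = V·X / (θ_c·X_r) = 10.18 × 1740 / (12.7 × 9170) = 0.1521 m³/d.

Q_w ≈ 0.152 m³/d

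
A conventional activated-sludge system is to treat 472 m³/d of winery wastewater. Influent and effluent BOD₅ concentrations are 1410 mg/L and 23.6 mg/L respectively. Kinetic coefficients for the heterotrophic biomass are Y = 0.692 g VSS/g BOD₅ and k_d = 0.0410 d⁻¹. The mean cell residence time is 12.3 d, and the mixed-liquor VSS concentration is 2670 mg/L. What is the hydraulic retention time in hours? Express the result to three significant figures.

τ ≈ 70.5 h

Rearranging the biomass balance for a CMAS with decay, V = Y·Q·ΔS·θ_c / [X·(1+k_d θ_c)] = 0.692 × 472 × (1410 − 23.6) × 12.3 / [2670 × (1 + 0.0410 × 12.3)] = 5.57×10^6 / 4016 = 1387 m³.
HRT = V/Q = 1387 m³ / 472 m³·d⁻¹ = 2.938 d × 24 = 70.51 h.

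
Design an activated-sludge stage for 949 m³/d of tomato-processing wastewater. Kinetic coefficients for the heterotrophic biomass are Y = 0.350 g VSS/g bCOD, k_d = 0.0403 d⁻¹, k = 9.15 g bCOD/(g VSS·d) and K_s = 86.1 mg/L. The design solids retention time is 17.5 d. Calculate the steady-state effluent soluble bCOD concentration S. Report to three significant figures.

Effluent substrate depends only on kinetics and SRT: S = K_s(1 + k_d θ_c) / [θ_c(Yk − k_d) − 1] = 86.1 × (1 + 0.0403 × 17.5) / [17.5 × (0.350 × 9.15 − 0.0403) − 1] = 146.8 / 54.34 = 2.702 mg/L.

S ≈ 2.70 mg/L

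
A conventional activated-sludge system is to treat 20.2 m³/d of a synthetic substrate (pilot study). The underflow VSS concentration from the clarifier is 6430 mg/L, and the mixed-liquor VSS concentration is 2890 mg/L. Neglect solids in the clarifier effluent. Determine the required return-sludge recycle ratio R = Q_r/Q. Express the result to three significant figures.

R ≈ 0.816

Mass balance around the secondary clarifier (neglecting effluent solids): R = X / (X_r − X) = 2890 / (6430 − 2890) = 0.8164.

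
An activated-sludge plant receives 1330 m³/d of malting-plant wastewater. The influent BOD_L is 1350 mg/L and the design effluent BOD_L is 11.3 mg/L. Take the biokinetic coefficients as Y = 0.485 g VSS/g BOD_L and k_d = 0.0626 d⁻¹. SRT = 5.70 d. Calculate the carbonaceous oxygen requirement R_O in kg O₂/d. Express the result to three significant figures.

R_O ≈ 877 kg O₂/d

Y_obs = Y / (1 + k_d θ_c) = 0.485 / (1 + 0.0626 × 5.70) = 0.485 / 1.357 = 0.3575.
Q·(S₀ − S) = 1330 × (1350 − 11.3) × 10⁻³ = 1780 kg/d removed.
P_X = Y_obs·Q·(S₀ − S) = 0.3575 × 1780 = 636.4 kg VSS/d.
R_O = Q·(S₀ − S) − 1.42·P_X = 1780 − 1.42 × 636.4 = 876.7 kg O₂/d.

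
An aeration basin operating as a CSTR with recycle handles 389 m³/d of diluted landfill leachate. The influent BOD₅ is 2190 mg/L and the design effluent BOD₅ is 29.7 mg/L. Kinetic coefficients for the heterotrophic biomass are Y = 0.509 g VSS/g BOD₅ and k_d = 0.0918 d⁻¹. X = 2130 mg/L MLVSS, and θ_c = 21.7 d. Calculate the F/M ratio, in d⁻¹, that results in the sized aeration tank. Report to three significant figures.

F/M ≈ 0.275 d⁻¹

Rearranging the biomass balance for a CMAS with decay, V = Y·Q·ΔS·θ_c / [X·(1+k_d θ_c)] = 0.509 × 389 × (2190 − 29.7) × 21.7 / [2130 × (1 + 0.0918 × 21.7)] = 9.28×10^6 / 6373 = 1456 m³.
F/M = applied load / biomass = Q·S₀/(V·X) = 389 × 2190 / (1456 × 2130) = 0.2746 d⁻¹.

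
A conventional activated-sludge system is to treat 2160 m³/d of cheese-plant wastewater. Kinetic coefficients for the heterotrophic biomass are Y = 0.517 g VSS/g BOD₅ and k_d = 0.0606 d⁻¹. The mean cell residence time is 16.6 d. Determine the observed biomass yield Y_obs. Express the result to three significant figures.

Y_obs ≈ 0.258 g VSS/g BOD₅

Correct the yield for decay: Y_obs = Y/(1 + k_d θ_c) = 0.517 / (1 + 0.0606 × 16.6) = 0.517 / 2.006 = 0.2577.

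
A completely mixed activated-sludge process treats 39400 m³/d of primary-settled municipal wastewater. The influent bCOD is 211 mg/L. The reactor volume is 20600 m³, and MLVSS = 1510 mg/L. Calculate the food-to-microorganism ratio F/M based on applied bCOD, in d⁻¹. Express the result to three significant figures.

F/M ≈ 0.267 d⁻¹

F/M = Q·S₀ / (V·X) = 39400 × 211 / (20600 × 1510) = 0.2673 g bCOD·(g VSS·d)⁻¹.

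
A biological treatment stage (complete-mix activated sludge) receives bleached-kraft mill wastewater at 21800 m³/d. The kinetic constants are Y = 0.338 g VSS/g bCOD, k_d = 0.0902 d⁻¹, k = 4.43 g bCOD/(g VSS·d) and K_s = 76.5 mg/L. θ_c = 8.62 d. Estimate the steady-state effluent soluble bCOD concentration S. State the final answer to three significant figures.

Effluent substrate depends only on kinetics and SRT: S = K_s(1 + k_d θ_c) / [θ_c(Yk − k_d) − 1] = 76.5 × (1 + 0.0902 × 8.62) / [8.62 × (0.338 × 4.43 − 0.0902) − 1] = 136.0 / 11.13 = 12.22 mg/L.

S ≈ 12.2 mg/L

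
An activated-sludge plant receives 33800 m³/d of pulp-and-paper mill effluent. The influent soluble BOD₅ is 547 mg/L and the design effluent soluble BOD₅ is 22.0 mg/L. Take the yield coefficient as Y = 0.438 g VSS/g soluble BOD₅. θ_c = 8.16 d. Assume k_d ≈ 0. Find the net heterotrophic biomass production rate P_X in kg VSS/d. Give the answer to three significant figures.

With endogenous decay neglected, the observed yield equals the true yield: Y_obs = Y = 0.438 g VSS/g soluble BOD₅.
Substrate removed = Q·(S₀ − S) = 33800 m³/d × (547 − 22.0) g/m³ = 1.77×10^7 g/d = 17745 kg/d.
Biomass produced: P_X = Y_obs·Q·ΔS = 0.4380 × 17745 ≈ 7772 kg VSS/d.

P_X ≈ 7770 kg VSS/d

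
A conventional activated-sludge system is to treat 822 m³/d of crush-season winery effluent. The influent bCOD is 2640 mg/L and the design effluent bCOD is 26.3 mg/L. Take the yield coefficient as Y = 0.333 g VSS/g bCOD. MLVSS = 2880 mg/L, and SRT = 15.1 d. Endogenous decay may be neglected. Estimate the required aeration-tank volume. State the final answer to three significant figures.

With k_d = 0 the design equation reduces to V = Y Q (S₀−S) θ_c / X = 0.333 × 822 × (2640 − 26.3) × 15.1 / 2880 = 3751 m³.

V ≈ 3750 m³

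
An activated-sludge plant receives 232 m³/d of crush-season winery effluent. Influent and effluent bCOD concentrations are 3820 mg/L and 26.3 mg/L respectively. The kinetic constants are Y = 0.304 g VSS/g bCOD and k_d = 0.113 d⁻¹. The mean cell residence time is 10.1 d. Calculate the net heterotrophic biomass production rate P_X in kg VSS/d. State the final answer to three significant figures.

P_X ≈ 125 kg VSS/d

Observed yield with endogenous decay: Y_obs = Y / (1 + k_d·θ_c) = 0.304 / (1 + 0.113 × 10.1) = 0.304 / 2.141 = 0.1420 g VSS/g bCOD.
Substrate removed = Q·(S₀ − S) = 232 m³/d × (3820 − 26.3) g/m³ = 8.8×10^5 g/d = 880.1 kg/d.
P_X = Y_obs · Q(S₀ − S) = 0.1420 × 880.1 = 125.0 kg VSS/d.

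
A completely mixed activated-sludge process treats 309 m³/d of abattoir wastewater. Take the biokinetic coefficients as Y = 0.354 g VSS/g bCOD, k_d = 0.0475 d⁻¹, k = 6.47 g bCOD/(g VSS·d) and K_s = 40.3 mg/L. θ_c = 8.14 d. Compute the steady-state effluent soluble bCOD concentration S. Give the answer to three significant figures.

S ≈ 3.24 mg/L

For a completely mixed reactor with recycle the Lawrence–McCarty relation gives S = K_s·(1 + k_d·θ_c) / [θ_c·(Y·k − k_d) − 1] = 40.3 × (1 + 0.0475 × 8.14) / [8.14 × (0.354 × 6.47 − 0.0475) − 1] = 55.88 / 17.26 = 3.238 mg/L.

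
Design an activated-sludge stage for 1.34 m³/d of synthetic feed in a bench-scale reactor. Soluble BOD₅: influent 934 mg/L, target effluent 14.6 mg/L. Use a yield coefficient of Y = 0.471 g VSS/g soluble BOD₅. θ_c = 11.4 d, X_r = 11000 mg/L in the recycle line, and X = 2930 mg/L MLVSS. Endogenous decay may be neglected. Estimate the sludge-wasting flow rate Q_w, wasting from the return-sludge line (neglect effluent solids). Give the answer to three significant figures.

Biomass mass balance (decay neglected): V·X = Y·Q·(S₀ − S)·θ_c, so V = 0.471 × 1.34 × (934 − 14.6) × 11.4 / 2930 = 2.258 m³.
Q_w = (V·X)/(θ_c X_r) = 2.258 × 2930 / (11.4 × 11000) = 0.05275 m³/d.

Q_w ≈ 0.0528 m³/d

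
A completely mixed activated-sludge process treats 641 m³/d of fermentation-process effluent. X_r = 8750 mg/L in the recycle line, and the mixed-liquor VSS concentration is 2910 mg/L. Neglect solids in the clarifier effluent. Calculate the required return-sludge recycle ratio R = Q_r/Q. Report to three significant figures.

R ≈ 0.498

Solids balance on the clarifier gives (1+R)X = R·X_r, so R = X/(X_r − X) = 2910 / (8750 − 2910) = 0.4983.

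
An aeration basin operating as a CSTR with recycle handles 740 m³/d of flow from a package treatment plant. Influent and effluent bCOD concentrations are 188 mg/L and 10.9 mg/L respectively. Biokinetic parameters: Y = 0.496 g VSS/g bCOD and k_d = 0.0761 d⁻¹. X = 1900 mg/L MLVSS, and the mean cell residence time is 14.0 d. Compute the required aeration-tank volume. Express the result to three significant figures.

From the SRT design equation V = Y Q (S₀−S) θ_c / [X (1 + k_d θ_c)] = 0.496 × 740 × (188 − 10.9) × 14.0 / [1900 × (1 + 0.0761 × 14.0)] = 9.1×10^5 / 3924 = 231.9 m³.

V ≈ 232 m³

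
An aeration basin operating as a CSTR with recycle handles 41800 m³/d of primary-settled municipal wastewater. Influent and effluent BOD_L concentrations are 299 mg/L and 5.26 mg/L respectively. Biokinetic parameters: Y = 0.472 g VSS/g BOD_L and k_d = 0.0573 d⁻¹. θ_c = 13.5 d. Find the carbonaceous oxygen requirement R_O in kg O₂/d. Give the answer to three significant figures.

R_O ≈ 7640 kg O₂/d

Observed yield with endogenous decay: Y_obs = Y / (1 + k_d·θ_c) = 0.472 / (1 + 0.0573 × 13.5) = 0.472 / 1.774 = 0.2661 g VSS/g BOD_L.
Mass of BOD_L removed per day: Q(S₀ − S) = 41800 × 293.7 g/m³ = 12278 kg/d.
P_X = Y_obs·Q·(S₀ − S) = 0.2661 × 12278 = 3268 kg VSS/d.
Carbonaceous O₂ demand = substrate oxidised − cell-mass equivalent = 12278 − 1.42 × 3268 = 7638 kg O₂/d.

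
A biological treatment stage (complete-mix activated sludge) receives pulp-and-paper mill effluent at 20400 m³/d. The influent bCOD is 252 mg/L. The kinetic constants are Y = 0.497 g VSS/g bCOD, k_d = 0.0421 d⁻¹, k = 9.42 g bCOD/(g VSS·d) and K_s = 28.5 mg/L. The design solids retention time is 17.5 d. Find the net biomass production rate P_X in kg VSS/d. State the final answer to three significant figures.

P_X ≈ 1470 kg VSS/d

For a completely mixed reactor with recycle the Lawrence–McCarty relation gives S = K_s·(1 + k_d·θ_c) / [θ_c·(Y·k − k_d) − 1] = 28.5 × (1 + 0.0421 × 17.5) / [17.5 × (0.497 × 9.42 − 0.0421) − 1] = 49.50 / 80.19 = 0.6172 mg/L.
The observed yield is Y_obs = Y/(1 + k_d·θ_c) = 0.497 / (1 + 0.0421 × 17.5) = 0.497 / 1.737 = 0.2862 g VSS per g bCOD removed.
ΔS = 252 − 0.617 = 251.4 mg/L, so the substrate removal rate is 20400 × 251.4/1000 = 5128 kg bCOD/d.
Biomass produced: P_X = Y_obs·Q·ΔS = 0.2862 × 5128 ≈ 1468 kg VSS/d.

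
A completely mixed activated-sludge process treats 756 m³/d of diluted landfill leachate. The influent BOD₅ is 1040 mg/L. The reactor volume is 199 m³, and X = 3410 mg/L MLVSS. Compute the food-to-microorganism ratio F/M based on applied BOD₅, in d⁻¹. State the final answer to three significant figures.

F/M ≈ 1.16 d⁻¹

Food-to-microorganism ratio F/M = Q S₀ / (V X) = 756 × 1040 / (199.0 × 3410) = 1.159 d⁻¹.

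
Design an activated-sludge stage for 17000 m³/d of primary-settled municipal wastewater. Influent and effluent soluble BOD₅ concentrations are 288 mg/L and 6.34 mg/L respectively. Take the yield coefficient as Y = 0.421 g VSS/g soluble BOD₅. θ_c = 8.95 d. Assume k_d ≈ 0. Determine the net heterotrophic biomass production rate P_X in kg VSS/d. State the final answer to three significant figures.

P_X ≈ 2020 kg VSS/d

No decay correction is needed, so Y_obs = Y = 0.421.
ΔS = 288 − 6.34 = 281.7 mg/L, so the substrate removal rate is 17000 × 281.7/1000 = 4788 kg soluble BOD₅/d.
Biomass produced: P_X = Y_obs·Q·ΔS = 0.4210 × 4788 ≈ 2016 kg VSS/d.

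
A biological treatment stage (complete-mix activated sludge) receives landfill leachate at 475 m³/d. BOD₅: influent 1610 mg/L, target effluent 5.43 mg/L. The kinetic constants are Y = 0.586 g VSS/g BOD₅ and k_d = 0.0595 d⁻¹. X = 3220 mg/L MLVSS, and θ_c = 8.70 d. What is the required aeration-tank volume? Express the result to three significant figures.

V ≈ 795 m³

Steady-state biomass mass balance: V·X·(1 + k_d·θ_c) = Y·Q·(S₀ − S)·θ_c, so V = 0.586 × 475 × (1610 − 5.43) × 8.70 / [3220 × (1 + 0.0595 × 8.70)] = 3.89×10^6 / 4887 = 795.1 m³.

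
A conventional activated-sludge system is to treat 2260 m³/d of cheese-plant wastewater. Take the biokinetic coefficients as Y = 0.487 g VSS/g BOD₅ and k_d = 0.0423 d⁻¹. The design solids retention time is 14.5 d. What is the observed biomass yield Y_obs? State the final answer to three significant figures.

Observed yield with endogenous decay: Y_obs = Y / (1 + k_d·θ_c) = 0.487 / (1 + 0.0423 × 14.5) = 0.487 / 1.613 = 0.3019 g VSS/g BOD₅.

Y_obs ≈ 0.302 g VSS/g BOD₅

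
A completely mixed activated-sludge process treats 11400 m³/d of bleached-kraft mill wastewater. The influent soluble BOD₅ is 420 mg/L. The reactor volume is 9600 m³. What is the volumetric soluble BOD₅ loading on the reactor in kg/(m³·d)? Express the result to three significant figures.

L_v ≈ 0.499 kg soluble BOD₅/(m³·d)

L_v = Q S₀ / V = 11400 × 420 × 10⁻³ / 9600 = 0.4988 kg/(m³·d).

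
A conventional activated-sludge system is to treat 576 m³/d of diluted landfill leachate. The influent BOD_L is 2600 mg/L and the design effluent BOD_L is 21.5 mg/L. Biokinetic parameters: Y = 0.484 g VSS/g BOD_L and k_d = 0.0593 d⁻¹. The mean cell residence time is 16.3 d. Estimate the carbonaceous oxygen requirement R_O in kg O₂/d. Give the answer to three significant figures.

R_O ≈ 966 kg O₂/d

The observed yield is Y_obs = Y/(1 + k_d·θ_c) = 0.484 / (1 + 0.0593 × 16.3) = 0.484 / 1.967 = 0.2461 g VSS per g BOD_L removed.
ΔS = 2600 − 21.5 = 2578 mg/L, so the substrate removal rate is 576 × 2578/1000 = 1485 kg BOD_L/d.
P_X = Y_obs·Q·(S₀ − S) = 0.2461 × 1485 = 365.5 kg VSS/d.
Carbonaceous O₂ demand = substrate oxidised − cell-mass equivalent = 1485 − 1.42 × 365.5 = 966.2 kg O₂/d.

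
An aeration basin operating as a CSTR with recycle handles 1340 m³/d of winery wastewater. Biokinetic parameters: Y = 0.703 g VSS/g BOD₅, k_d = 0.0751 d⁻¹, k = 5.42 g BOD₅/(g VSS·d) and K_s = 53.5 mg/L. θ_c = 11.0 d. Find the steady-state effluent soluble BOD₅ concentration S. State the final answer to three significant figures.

For a completely mixed reactor with recycle the Lawrence–McCarty relation gives S = K_s·(1 + k_d·θ_c) / [θ_c·(Y·k − k_d) − 1] = 53.5 × (1 + 0.0751 × 11.0) / [11.0 × (0.703 × 5.42 − 0.0751) − 1] = 97.70 / 40.09 = 2.437 mg/L.

S ≈ 2.44 mg/L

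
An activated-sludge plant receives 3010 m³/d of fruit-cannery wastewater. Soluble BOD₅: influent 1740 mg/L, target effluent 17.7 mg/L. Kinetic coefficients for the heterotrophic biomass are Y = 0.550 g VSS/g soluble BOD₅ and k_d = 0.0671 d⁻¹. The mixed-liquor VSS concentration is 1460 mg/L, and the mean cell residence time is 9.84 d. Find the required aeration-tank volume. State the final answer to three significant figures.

V ≈ 11600 m³

Rearranging the biomass balance for a CMAS with decay, V = Y·Q·ΔS·θ_c / [X·(1+k_d θ_c)] = 0.550 × 3010 × (1740 − 17.7) × 9.84 / [1460 × (1 + 0.0671 × 9.84)] = 2.81×10^7 / 2424 = 11575 m³.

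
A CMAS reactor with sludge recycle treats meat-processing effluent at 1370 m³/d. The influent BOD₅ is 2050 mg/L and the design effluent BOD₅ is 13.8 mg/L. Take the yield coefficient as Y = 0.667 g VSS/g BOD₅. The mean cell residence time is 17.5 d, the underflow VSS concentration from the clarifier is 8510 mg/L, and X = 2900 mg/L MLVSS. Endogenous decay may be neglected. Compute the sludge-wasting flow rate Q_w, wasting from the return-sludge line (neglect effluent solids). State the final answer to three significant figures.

With k_d = 0 the design equation reduces to V = Y Q (S₀−S) θ_c / X = 0.667 × 1370 × (2050 − 13.8) × 17.5 / 2900 = 11228 m³.
Q_w = (V·X)/(θ_c X_r) = 11228 × 2900 / (17.5 × 8510) = 218.6 m³/d.

Q_w ≈ 219 m³/d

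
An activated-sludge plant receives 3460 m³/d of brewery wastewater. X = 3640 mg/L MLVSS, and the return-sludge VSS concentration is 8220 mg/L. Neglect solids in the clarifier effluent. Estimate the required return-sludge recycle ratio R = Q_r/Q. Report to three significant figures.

Solids balance on the clarifier gives (1+R)X = R·X_r, so R = X/(X_r − X) = 3640 / (8220 − 3640) = 0.7948.

R ≈ 0.795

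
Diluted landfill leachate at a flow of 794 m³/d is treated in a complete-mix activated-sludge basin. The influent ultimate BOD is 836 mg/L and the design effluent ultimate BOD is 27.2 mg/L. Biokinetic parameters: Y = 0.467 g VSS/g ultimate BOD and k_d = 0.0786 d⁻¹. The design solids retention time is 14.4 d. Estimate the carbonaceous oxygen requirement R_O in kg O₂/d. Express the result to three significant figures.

Y_obs = Y / (1 + k_d θ_c) = 0.467 / (1 + 0.0786 × 14.4) = 0.467 / 2.132 = 0.2191.
ΔS = 836 − 27.2 = 808.8 mg/L, so the substrate removal rate is 794 × 808.8/1000 = 642.2 kg ultimate BOD/d.
Net sludge production P_X = 0.2191 × 642.2 = 140.7 kg VSS/d.
Carbonaceous O₂ demand = substrate oxidised − cell-mass equivalent = 642.2 − 1.42 × 140.7 = 442.4 kg O₂/d.

R_O ≈ 442 kg O₂/d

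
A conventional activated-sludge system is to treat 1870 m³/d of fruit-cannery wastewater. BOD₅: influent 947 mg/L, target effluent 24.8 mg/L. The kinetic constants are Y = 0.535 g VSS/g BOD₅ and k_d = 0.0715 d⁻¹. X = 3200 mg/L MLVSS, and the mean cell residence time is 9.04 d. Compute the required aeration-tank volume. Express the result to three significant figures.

Steady-state biomass mass balance: V·X·(1 + k_d·θ_c) = Y·Q·(S₀ − S)·θ_c, so V = 0.535 × 1870 × (947 − 24.8) × 9.04 / [3200 × (1 + 0.0715 × 9.04)] = 8.34×10^6 / 5268 = 1583 m³.

V ≈ 1580 m³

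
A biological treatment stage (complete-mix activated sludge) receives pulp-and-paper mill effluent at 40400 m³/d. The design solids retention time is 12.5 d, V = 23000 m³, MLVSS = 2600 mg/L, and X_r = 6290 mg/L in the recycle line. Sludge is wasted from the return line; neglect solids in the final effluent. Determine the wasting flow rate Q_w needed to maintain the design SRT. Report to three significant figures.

Wasting from the return line (neglecting effluent solids): Q_w = V·X / (θ_c·X_r) = 23000 × 2600 / (12.5 × 6290) = 760.6 m³/d.

Q_w ≈ 761 m³/d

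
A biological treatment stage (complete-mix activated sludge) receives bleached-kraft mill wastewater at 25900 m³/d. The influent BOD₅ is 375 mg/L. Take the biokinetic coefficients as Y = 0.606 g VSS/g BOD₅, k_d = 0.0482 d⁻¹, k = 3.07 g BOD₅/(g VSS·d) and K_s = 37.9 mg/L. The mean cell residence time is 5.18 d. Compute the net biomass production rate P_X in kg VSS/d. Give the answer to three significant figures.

P_X ≈ 4640 kg VSS/d

From the Monod/SRT balance for a CMAS, S = K_s·(1+k_d θ_c)/[θ_c·(Y k − k_d) − 1] = 37.9 × (1 + 0.0482 × 5.18) / [5.18 × (0.606 × 3.07 − 0.0482) − 1] = 47.36 / 8.387 = 5.647 mg/L.
Correct the yield for decay: Y_obs = Y/(1 + k_d θ_c) = 0.606 / (1 + 0.0482 × 5.18) = 0.606 / 1.250 = 0.4849.
Mass of BOD₅ removed per day: Q(S₀ − S) = 25900 × 369.4 g/m³ = 9566 kg/d.
P_X = Y_obs · Q(S₀ − S) = 0.4849 × 9566 = 4639 kg VSS/d.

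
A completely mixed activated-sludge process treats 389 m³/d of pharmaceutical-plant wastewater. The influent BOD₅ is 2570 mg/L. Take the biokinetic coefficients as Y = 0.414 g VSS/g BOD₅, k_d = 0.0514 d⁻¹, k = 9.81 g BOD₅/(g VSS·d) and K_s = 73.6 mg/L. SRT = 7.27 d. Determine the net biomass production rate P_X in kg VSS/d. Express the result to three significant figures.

From the Monod/SRT balance for a CMAS, S = K_s·(1+k_d θ_c)/[θ_c·(Y k − k_d) − 1] = 73.6 × (1 + 0.0514 × 7.27) / [7.27 × (0.414 × 9.81 − 0.0514) − 1] = 101.1 / 28.15 = 3.591 mg/L.
Observed yield with endogenous decay: Y_obs = Y / (1 + k_d·θ_c) = 0.414 / (1 + 0.0514 × 7.27) = 0.414 / 1.374 = 0.3014 g VSS/g BOD₅.
Mass of BOD₅ removed per day: Q(S₀ − S) = 389 × 2566 g/m³ = 998.3 kg/d.
Biomass produced: P_X = Y_obs·Q·ΔS = 0.3014 × 998.3 ≈ 300.9 kg VSS/d.

P_X ≈ 301 kg VSS/d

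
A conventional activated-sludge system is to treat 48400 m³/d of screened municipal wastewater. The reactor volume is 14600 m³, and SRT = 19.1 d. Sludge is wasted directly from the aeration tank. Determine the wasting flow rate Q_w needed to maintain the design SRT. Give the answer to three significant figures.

Wasting from the aeration tank: Q_w = V / θ_c = 14600 / 19.1 = 764.4 m³/d.

Q_w ≈ 764 m³/d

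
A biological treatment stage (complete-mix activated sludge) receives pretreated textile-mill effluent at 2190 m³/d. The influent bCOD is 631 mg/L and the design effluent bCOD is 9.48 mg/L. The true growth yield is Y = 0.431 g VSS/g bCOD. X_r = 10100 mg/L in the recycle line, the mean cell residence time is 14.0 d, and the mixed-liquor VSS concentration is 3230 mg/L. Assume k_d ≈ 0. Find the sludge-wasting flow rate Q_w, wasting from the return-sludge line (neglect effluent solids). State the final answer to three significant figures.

Q_w ≈ 58.1 m³/d

V·X = Y·Q·ΔS·θ_c gives V = 0.431 × 2190 × (631 − 9.48) × 14.0 / 3230 = 2543 m³.
Q_w = (V·X)/(θ_c X_r) = 2543 × 3230 / (14.0 × 10100) = 58.08 m³/d.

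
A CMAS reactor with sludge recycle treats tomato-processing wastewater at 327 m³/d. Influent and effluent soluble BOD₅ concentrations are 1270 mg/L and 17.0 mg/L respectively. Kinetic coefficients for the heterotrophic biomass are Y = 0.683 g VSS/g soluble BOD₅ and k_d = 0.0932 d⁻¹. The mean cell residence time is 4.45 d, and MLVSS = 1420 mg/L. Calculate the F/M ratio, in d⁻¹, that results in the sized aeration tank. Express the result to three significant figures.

F/M ≈ 0.472 d⁻¹

Steady-state biomass mass balance: V·X·(1 + k_d·θ_c) = Y·Q·(S₀ − S)·θ_c, so V = 0.683 × 327 × (1270 − 17.0) × 4.45 / [1420 × (1 + 0.0932 × 4.45)] = 1.25×10^6 / 2009 = 619.9 m³.
F/M = applied load / biomass = Q·S₀/(V·X) = 327 × 1270 / (619.9 × 1420) = 0.4718 d⁻¹.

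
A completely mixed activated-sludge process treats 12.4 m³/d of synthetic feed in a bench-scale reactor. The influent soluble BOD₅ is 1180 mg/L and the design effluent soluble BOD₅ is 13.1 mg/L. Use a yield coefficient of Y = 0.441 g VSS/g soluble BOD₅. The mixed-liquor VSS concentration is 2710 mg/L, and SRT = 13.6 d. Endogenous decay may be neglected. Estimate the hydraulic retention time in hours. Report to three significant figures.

τ ≈ 62.0 h

Biomass mass balance (decay neglected): V·X = Y·Q·(S₀ − S)·θ_c, so V = 0.441 × 12.4 × (1180 − 13.1) × 13.6 / 2710 = 32.02 m³.
HRT = V/Q = 32.02 m³ / 12.4 m³·d⁻¹ = 2.583 d × 24 = 61.98 h.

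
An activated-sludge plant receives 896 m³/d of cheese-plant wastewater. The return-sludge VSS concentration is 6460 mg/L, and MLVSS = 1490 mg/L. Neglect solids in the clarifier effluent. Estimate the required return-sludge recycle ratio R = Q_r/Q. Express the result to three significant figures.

R ≈ 0.300

Mass balance around the secondary clarifier (neglecting effluent solids): R = X / (X_r − X) = 1490 / (6460 − 1490) = 0.2998.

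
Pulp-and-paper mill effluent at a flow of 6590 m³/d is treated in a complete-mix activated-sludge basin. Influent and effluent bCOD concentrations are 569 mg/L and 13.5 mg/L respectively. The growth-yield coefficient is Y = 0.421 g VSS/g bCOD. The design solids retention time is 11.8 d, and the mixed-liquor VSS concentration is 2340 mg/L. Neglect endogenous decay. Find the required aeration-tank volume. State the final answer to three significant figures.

V·X = Y·Q·ΔS·θ_c gives V = 0.421 × 6590 × (569 − 13.5) × 11.8 / 2340 = 7772 m³.

V ≈ 7770 m³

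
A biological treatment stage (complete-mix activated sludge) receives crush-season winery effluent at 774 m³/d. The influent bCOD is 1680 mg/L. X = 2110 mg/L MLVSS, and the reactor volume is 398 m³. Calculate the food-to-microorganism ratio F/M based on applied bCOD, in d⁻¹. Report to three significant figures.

F/M = applied load / biomass = Q·S₀/(V·X) = 774 × 1680 / (398.0 × 2110) = 1.548 d⁻¹.

F/M ≈ 1.55 d⁻¹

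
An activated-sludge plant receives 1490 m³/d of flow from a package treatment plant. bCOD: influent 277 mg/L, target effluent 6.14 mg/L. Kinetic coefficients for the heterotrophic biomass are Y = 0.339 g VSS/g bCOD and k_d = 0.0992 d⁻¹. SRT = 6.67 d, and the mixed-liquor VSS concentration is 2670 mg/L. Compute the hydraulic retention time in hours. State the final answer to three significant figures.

τ ≈ 3.31 h

Steady-state biomass mass balance: V·X·(1 + k_d·θ_c) = Y·Q·(S₀ − S)·θ_c, so V = 0.339 × 1490 × (277 − 6.14) × 6.67 / [2670 × (1 + 0.0992 × 6.67)] = 9.13×10^5 / 4437 = 205.7 m³.
Hydraulic retention time τ = V/Q = 205.7 / 1490 = 0.1380 d = 3.313 h.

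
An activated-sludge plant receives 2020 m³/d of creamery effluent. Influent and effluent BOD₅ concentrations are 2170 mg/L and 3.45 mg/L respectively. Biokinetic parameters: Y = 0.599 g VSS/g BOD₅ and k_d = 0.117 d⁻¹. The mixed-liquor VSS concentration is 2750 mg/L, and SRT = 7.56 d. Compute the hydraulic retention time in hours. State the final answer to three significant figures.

From the SRT design equation V = Y Q (S₀−S) θ_c / [X (1 + k_d θ_c)] = 0.599 × 2020 × (2170 − 3.45) × 7.56 / [2750 × (1 + 0.117 × 7.56)] = 1.98×10^7 / 5182 = 3824 m³.
τ = V/Q = 3824/2020 = 1.893 d, or 45.44 h.

τ ≈ 45.4 h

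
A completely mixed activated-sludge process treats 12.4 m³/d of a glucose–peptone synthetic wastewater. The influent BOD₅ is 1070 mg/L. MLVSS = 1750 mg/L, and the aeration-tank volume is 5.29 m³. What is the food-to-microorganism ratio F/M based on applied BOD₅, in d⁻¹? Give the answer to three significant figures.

F/M ≈ 1.43 d⁻¹

F/M = Q·S₀ / (V·X) = 12.4 × 1070 / (5.290 × 1750) = 1.433 g BOD₅·(g VSS·d)⁻¹.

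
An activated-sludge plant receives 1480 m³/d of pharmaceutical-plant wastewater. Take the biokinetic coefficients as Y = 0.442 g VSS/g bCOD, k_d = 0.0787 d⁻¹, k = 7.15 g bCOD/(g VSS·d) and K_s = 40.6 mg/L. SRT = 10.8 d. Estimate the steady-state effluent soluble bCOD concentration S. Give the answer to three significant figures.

For a completely mixed reactor with recycle the Lawrence–McCarty relation gives S = K_s·(1 + k_d·θ_c) / [θ_c·(Y·k − k_d) − 1] = 40.6 × (1 + 0.0787 × 10.8) / [10.8 × (0.442 × 7.15 − 0.0787) − 1] = 75.11 / 32.28 = 2.327 mg/L.

S ≈ 2.33 mg/L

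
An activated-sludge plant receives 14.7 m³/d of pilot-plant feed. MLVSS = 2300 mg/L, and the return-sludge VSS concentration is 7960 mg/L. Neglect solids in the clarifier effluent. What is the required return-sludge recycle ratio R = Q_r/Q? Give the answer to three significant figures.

R ≈ 0.406

Mass balance around the secondary clarifier (neglecting effluent solids): R = X / (X_r − X) = 2300 / (7960 − 2300) = 0.4064.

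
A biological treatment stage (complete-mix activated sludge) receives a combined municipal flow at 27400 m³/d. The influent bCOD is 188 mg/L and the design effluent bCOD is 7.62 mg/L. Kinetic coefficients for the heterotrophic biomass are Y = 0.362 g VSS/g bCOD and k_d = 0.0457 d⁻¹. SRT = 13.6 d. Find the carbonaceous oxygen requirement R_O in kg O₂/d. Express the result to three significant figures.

Observed yield with endogenous decay: Y_obs = Y / (1 + k_d·θ_c) = 0.362 / (1 + 0.0457 × 13.6) = 0.362 / 1.622 = 0.2232 g VSS/g bCOD.
Substrate removed = Q·(S₀ − S) = 27400 m³/d × (188 − 7.62) g/m³ = 4.94×10^6 g/d = 4942 kg/d.
P_X = Y_obs·Q·(S₀ − S) = 0.2232 × 4942 = 1103 kg VSS/d.
R_O = Q·(S₀ − S) − 1.42·P_X = 4942 − 1.42 × 1103 = 3376 kg O₂/d.

R_O ≈ 3380 kg O₂/d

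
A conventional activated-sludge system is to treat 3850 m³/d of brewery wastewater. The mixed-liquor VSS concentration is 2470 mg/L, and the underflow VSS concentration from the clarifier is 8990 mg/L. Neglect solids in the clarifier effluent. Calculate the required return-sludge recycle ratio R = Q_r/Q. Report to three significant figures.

Solids balance on the clarifier gives (1+R)X = R·X_r, so R = X/(X_r − X) = 2470 / (8990 − 2470) = 0.3788.

R ≈ 0.379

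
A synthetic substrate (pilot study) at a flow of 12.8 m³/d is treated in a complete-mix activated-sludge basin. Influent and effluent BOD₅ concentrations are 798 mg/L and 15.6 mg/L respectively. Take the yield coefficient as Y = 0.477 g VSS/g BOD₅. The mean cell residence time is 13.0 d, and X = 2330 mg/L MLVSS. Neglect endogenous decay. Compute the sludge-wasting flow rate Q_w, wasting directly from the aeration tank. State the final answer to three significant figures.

Biomass mass balance (decay neglected): V·X = Y·Q·(S₀ − S)·θ_c, so V = 0.477 × 12.8 × (798 − 15.6) × 13.0 / 2330 = 26.65 m³.
With mixed-liquor wasting, θ_c = V/Q_w, so Q_w = V/θ_c = 26.65/13.0 = 2.050 m³/d.

Q_w ≈ 2.05 m³/d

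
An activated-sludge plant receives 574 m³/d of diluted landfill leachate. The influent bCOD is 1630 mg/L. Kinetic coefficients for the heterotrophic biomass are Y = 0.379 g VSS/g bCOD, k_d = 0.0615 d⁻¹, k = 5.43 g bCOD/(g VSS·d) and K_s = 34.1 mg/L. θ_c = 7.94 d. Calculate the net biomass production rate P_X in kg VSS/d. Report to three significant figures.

P_X ≈ 238 kg VSS/d

From the Monod/SRT balance for a CMAS, S = K_s·(1+k_d θ_c)/[θ_c·(Y k − k_d) − 1] = 34.1 × (1 + 0.0615 × 7.94) / [7.94 × (0.379 × 5.43 − 0.0615) − 1] = 50.75 / 14.85 = 3.417 mg/L.
The observed yield is Y_obs = Y/(1 + k_d·θ_c) = 0.379 / (1 + 0.0615 × 7.94) = 0.379 / 1.488 = 0.2547 g VSS per g bCOD removed.
Substrate removed = Q·(S₀ − S) = 574 m³/d × (1630 − 3.42) g/m³ = 9.34×10^5 g/d = 933.7 kg/d.
So the net sludge growth is P_X = 0.2547 × 933.7 = 237.8 kg VSS/d.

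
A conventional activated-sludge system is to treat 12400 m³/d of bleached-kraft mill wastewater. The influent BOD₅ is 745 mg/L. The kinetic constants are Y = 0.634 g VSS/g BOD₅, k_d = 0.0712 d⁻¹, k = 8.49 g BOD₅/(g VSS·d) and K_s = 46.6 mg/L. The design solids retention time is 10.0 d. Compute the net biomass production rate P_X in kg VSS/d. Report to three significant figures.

P_X ≈ 3410 kg VSS/d

Effluent substrate depends only on kinetics and SRT: S = K_s(1 + k_d θ_c) / [θ_c(Yk − k_d) − 1] = 46.6 × (1 + 0.0712 × 10.0) / [10.0 × (0.634 × 8.49 − 0.0712) − 1] = 79.78 / 52.11 = 1.531 mg/L.
Correct the yield for decay: Y_obs = Y/(1 + k_d θ_c) = 0.634 / (1 + 0.0712 × 10.0) = 0.634 / 1.712 = 0.3703.
Mass of BOD₅ removed per day: Q(S₀ − S) = 12400 × 743.5 g/m³ = 9219 kg/d.
Net biomass production P_X = Y_obs × Q·(S₀ − S) = 0.3703 × 9219 = 3414 kg VSS/d.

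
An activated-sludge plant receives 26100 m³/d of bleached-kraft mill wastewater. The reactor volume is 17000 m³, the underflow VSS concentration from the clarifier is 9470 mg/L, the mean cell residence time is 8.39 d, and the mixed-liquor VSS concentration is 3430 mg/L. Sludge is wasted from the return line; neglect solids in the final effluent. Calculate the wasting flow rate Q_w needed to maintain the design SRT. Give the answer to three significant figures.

Wasting from the return line (neglecting effluent solids): Q_w = V·X / (θ_c·X_r) = 17000 × 3430 / (8.39 × 9470) = 733.9 m³/d.

Q_w ≈ 734 m³/d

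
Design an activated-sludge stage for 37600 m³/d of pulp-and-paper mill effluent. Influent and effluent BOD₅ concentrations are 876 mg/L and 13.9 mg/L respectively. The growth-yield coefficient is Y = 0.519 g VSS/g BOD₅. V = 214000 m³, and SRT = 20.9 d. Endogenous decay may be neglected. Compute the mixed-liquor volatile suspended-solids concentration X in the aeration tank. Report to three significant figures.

Without decay, X = Y Q (S₀−S) θ_c / V = 0.519 × 37600 × (876 − 13.9) × 20.9 / 214000 = 1643 mg/L.

X ≈ 1640 mg/L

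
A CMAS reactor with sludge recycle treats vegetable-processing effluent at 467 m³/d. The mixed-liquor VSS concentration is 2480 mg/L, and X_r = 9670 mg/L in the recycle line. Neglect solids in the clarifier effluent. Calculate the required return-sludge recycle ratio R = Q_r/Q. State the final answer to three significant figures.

R = Q_r/Q = X/(X_r − X) = 2480 / (9670 − 2480) = 0.3449.

R ≈ 0.345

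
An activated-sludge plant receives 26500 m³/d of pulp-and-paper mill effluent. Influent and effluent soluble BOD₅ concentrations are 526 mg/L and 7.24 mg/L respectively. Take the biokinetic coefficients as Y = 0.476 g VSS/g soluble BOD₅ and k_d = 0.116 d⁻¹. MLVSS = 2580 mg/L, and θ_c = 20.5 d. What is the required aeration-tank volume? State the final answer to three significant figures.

Steady-state biomass mass balance: V·X·(1 + k_d·θ_c) = Y·Q·(S₀ − S)·θ_c, so V = 0.476 × 26500 × (526 − 7.24) × 20.5 / [2580 × (1 + 0.116 × 20.5)] = 1.34×10^8 / 8715 = 15392 m³.

V ≈ 15400 m³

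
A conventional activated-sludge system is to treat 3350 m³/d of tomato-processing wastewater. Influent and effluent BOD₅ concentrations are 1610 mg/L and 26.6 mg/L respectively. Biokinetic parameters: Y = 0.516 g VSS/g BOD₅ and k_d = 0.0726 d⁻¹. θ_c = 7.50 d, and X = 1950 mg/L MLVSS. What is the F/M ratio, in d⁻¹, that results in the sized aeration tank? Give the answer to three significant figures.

From the SRT design equation V = Y Q (S₀−S) θ_c / [X (1 + k_d θ_c)] = 0.516 × 3350 × (1610 − 26.6) × 7.50 / [1950 × (1 + 0.0726 × 7.50)] = 2.05×10^7 / 3012 = 6816 m³.
F/M = applied load / biomass = Q·S₀/(V·X) = 3350 × 1610 / (6816 × 1950) = 0.4058 d⁻¹.

F/M ≈ 0.406 d⁻¹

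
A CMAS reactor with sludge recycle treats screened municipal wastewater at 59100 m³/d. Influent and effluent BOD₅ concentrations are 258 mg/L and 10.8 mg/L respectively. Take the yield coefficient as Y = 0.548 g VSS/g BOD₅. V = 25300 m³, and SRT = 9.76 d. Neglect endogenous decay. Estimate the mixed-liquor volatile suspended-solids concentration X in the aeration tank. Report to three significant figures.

X ≈ 3090 mg/L

X = Y·Q·ΔS·θ_c / V = 0.548 × 59100 × (258 − 10.8) × 9.76 / 25300 = 3088 mg/L.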